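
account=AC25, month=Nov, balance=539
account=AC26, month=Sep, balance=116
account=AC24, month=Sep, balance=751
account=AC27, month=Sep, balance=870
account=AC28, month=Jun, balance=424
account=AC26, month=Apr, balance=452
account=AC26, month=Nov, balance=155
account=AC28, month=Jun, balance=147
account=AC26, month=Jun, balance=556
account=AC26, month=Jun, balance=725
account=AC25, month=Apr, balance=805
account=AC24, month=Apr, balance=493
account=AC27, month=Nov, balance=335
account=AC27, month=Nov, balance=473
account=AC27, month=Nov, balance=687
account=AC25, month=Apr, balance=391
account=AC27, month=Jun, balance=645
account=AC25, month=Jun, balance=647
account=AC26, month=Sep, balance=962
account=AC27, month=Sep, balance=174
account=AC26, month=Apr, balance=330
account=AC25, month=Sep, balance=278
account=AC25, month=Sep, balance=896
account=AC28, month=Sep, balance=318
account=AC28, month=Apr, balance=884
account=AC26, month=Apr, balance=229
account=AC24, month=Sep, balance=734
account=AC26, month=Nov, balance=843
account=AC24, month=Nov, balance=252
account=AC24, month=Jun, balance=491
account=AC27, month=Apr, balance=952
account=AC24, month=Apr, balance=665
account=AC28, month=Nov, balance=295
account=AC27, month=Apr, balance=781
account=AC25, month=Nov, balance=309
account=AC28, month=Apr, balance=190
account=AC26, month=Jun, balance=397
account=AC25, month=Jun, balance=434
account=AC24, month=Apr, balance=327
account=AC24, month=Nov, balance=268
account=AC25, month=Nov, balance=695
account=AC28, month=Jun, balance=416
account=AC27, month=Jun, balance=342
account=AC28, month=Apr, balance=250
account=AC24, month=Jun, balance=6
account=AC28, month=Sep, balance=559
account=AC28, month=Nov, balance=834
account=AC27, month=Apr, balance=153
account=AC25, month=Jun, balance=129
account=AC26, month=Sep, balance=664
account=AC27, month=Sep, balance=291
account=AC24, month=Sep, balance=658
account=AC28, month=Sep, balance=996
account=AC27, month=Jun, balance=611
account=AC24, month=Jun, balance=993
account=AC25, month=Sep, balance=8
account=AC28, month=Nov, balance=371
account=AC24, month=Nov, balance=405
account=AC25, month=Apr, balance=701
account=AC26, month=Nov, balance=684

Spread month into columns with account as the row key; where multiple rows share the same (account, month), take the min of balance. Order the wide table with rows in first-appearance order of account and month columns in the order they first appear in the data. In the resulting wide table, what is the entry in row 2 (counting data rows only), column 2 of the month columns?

116

With rows in first-appearance order of account, row 2 is account=AC26. month columns in first-appearance order: Nov, Sep, Jun, Apr; column 2 is Sep.
Long rows with account=AC26, month=Sep: min(116, 962, 664) = 116.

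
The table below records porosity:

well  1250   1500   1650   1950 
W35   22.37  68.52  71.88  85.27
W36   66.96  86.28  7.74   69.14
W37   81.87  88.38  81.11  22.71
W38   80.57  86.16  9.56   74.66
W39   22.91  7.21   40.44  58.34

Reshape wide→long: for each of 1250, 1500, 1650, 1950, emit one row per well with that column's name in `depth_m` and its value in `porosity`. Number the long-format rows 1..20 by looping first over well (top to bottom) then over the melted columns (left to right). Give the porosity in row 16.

20 rows total (5 × 4). Row 16: index ⌊(16-1)/4⌋ = 3 into well → W38; (16-1) mod 4 = 3 into the melted columns → 1950.
So row 16 is (W38, 1950, 74.66); porosity = 74.66.

74.66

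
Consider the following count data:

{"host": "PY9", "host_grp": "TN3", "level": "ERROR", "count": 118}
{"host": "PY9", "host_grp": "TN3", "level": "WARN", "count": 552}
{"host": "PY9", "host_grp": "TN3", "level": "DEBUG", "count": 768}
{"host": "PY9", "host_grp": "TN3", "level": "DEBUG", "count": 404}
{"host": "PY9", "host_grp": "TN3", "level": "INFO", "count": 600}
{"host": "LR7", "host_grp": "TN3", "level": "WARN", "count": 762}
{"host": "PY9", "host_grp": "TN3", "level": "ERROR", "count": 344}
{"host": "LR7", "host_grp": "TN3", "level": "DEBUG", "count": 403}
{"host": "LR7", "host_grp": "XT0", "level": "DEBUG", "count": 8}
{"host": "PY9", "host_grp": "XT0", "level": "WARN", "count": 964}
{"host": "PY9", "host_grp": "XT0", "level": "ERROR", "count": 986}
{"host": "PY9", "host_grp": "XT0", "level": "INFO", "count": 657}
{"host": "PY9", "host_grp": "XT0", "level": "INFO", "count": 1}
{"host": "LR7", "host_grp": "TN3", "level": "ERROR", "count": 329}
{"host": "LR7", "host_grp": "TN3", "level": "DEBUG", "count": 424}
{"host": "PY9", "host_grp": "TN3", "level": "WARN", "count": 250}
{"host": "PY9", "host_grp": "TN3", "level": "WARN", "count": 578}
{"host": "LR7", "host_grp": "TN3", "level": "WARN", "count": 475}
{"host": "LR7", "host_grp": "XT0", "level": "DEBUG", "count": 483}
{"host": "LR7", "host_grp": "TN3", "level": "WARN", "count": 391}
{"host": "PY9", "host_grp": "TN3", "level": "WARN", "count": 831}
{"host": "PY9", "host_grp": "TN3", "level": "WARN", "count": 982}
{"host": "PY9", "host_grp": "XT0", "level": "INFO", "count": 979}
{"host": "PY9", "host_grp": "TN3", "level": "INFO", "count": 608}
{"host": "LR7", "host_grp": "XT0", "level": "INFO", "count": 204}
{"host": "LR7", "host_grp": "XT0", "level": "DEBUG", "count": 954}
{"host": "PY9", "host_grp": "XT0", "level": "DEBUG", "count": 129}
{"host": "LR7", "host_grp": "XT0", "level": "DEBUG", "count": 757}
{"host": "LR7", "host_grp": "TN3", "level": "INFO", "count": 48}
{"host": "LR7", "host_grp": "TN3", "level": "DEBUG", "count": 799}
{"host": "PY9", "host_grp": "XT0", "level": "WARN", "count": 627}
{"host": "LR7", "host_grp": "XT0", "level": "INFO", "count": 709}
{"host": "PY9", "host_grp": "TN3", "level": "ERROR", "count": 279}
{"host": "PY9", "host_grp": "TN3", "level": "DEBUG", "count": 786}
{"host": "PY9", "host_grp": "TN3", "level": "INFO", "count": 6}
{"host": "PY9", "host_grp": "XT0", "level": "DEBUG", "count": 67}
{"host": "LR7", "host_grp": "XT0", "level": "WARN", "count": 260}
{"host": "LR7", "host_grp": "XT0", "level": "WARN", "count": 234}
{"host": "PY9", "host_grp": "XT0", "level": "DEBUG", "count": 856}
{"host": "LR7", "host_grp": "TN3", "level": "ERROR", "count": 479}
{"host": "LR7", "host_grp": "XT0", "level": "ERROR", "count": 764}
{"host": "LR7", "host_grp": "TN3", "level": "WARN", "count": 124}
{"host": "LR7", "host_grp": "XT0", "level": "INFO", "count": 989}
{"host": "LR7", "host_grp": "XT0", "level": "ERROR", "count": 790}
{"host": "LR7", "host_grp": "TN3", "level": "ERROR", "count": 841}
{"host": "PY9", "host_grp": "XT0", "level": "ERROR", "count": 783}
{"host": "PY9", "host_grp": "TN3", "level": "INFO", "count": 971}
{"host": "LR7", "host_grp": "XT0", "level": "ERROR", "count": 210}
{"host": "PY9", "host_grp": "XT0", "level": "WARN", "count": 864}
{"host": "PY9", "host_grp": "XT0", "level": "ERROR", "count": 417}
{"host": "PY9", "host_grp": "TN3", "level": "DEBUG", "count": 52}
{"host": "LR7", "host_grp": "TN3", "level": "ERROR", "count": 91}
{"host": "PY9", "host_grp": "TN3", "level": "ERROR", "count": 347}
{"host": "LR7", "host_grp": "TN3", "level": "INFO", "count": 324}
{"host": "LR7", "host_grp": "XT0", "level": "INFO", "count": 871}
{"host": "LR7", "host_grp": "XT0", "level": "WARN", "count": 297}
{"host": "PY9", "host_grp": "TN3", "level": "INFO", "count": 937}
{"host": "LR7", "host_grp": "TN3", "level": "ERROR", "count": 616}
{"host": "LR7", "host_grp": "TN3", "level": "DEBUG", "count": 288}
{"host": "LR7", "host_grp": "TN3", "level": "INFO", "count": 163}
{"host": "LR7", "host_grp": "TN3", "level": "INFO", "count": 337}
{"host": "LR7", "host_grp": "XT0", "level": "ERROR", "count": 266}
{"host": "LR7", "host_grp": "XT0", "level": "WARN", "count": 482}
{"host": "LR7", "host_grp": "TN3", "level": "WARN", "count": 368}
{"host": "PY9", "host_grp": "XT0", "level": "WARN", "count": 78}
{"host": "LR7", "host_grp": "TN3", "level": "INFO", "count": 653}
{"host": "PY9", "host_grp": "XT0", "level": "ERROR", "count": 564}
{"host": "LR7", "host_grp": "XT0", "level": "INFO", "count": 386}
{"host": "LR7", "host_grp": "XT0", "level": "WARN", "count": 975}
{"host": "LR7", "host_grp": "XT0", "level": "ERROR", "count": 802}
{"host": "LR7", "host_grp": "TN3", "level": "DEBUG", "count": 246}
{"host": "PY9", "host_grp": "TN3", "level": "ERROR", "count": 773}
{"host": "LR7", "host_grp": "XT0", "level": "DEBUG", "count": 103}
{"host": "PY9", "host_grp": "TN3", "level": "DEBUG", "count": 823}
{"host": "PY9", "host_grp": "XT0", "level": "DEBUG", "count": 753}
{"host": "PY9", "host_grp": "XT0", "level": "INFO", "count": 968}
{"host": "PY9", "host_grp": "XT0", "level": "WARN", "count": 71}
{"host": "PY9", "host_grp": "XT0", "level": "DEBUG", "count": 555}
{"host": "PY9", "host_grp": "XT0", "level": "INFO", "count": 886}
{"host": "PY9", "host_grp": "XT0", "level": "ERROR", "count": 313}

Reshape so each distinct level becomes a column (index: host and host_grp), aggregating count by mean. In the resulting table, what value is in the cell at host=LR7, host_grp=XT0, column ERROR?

Rows with host=LR7, host_grp=XT0 and level=ERROR: count values are 764, 790, 210, 266, 802.
(764 + 790 + 210 + 266 + 802) / 5 = 566.40.

566.40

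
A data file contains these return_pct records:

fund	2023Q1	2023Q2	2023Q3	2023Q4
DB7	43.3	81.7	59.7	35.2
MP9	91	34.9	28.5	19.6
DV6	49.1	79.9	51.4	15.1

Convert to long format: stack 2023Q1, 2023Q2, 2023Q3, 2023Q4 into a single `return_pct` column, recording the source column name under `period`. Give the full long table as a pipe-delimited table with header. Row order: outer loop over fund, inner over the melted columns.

Each (fund, column) pair becomes one row: 3 × 4 = 12 rows.
For example, (DB7, 2023Q1) → return_pct=43.3.

| fund | period | return_pct |
| DB7 | 2023Q1 | 43.3 |
| DB7 | 2023Q2 | 81.7 |
| DB7 | 2023Q3 | 59.7 |
| DB7 | 2023Q4 | 35.2 |
| MP9 | 2023Q1 | 91 |
| MP9 | 2023Q2 | 34.9 |
| MP9 | 2023Q3 | 28.5 |
| MP9 | 2023Q4 | 19.6 |
| DV6 | 2023Q1 | 49.1 |
| DV6 | 2023Q2 | 79.9 |
| DV6 | 2023Q3 | 51.4 |
| DV6 | 2023Q4 | 15.1 |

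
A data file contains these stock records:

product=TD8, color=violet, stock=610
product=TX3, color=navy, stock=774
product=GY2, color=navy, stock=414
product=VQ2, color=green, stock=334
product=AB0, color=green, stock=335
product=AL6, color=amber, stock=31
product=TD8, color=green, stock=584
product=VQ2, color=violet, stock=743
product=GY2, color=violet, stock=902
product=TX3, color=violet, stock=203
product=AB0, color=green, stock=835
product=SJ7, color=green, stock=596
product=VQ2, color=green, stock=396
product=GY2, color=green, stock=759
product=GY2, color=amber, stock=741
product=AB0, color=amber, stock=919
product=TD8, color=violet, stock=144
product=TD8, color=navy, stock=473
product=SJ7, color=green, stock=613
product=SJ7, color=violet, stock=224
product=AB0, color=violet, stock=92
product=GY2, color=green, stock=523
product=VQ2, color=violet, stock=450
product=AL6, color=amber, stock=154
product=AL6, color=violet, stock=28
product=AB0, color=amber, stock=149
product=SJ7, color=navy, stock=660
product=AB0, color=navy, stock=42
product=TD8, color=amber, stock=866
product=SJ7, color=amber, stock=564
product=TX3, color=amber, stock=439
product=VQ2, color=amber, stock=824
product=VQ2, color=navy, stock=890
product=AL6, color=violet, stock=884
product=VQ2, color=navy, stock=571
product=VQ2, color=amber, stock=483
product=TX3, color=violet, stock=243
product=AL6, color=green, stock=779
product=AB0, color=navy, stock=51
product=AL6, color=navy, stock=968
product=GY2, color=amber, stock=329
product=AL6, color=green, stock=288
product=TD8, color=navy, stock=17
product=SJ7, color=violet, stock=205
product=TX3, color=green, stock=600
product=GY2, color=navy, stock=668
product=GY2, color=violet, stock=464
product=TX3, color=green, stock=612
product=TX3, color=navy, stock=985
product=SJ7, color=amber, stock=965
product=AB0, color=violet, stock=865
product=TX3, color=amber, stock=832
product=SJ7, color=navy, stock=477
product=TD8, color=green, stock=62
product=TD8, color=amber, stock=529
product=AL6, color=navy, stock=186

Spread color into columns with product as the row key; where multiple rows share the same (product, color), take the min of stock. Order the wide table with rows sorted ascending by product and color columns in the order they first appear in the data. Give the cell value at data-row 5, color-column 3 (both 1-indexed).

62

With rows sorted ascending by product, row 5 is product=TD8. color columns in first-appearance order: violet, navy, green, amber; column 3 is green.
Long rows with product=TD8, color=green: min(584, 62) = 62.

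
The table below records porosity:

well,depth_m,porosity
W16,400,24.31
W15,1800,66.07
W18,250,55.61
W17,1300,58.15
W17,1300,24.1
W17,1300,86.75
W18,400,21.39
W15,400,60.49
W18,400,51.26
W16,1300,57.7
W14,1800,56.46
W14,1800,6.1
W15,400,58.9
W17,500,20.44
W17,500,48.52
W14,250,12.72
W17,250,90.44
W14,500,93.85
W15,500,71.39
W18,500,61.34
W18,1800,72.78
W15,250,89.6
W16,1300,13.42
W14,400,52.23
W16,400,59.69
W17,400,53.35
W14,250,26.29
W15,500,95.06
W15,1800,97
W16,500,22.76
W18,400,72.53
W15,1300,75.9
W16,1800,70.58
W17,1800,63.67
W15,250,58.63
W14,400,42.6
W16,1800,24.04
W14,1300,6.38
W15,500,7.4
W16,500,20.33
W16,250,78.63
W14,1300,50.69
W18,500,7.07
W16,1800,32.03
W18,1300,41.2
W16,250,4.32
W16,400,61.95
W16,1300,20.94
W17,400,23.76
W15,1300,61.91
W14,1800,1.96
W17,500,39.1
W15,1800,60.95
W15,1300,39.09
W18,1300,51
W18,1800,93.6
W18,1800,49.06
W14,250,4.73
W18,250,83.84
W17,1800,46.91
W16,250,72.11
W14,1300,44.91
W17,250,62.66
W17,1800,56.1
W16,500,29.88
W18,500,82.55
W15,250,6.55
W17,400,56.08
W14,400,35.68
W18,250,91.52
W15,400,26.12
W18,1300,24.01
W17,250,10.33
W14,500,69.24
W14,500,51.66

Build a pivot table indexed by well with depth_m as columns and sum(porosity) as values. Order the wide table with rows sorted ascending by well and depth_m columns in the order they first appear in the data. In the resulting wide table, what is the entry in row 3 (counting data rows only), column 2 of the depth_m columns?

With rows sorted ascending by well, row 3 is well=W16. depth_m columns in first-appearance order: 400, 1800, 250, 1300, 500; column 2 is 1800.
Long rows with well=W16, depth_m=1800: 70.58 + 24.04 + 32.03 = 126.65.

126.65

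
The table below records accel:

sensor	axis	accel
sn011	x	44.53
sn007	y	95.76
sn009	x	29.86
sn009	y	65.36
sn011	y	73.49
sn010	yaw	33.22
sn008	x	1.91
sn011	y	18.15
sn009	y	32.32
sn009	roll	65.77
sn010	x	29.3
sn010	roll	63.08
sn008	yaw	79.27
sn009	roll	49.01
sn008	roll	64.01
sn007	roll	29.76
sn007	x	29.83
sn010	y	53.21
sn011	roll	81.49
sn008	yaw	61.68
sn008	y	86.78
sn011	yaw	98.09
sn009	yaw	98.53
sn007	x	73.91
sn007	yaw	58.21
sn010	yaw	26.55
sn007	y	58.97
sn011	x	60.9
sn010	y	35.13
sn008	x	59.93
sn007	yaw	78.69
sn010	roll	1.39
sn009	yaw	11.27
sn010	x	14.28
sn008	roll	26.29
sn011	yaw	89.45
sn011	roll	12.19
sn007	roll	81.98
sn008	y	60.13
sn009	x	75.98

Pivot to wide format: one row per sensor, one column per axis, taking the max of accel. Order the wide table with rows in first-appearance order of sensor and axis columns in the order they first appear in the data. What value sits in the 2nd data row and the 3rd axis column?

With rows in first-appearance order of sensor, row 2 is sensor=sn007. axis columns in first-appearance order: x, y, yaw, roll; column 3 is yaw.
Long rows with sensor=sn007, axis=yaw: max(58.21, 78.69) = 78.69.

78.69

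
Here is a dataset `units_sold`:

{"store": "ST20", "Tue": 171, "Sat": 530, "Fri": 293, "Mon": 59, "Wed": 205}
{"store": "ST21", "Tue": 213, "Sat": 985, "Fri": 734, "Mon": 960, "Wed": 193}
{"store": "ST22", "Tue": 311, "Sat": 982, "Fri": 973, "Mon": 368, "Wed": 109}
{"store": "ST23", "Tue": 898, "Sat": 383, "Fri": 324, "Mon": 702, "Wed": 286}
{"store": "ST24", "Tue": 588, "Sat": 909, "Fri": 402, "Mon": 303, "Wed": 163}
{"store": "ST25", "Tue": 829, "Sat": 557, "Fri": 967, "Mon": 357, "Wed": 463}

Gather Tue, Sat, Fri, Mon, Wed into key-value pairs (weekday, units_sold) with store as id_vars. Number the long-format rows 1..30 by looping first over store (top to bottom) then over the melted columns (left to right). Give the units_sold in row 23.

30 rows total (6 × 5). Row 23: index ⌊(23-1)/5⌋ = 4 into store → ST24; (23-1) mod 5 = 2 into the melted columns → Fri.
So row 23 is (ST24, Fri, 402); units_sold = 402.

402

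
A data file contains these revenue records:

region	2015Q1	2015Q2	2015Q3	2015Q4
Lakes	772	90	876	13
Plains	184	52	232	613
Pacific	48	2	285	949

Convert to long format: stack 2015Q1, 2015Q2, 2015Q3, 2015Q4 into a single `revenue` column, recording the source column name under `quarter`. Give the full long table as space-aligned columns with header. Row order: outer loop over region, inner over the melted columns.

Each (region, column) pair becomes one row: 3 × 4 = 12 rows.
For example, (Lakes, 2015Q1) → revenue=772.

region   quarter  revenue
Lakes    2015Q1   772    
Lakes    2015Q2   90     
Lakes    2015Q3   876    
Lakes    2015Q4   13     
Plains   2015Q1   184    
Plains   2015Q2   52     
Plains   2015Q3   232    
Plains   2015Q4   613    
Pacific  2015Q1   48     
Pacific  2015Q2   2      
Pacific  2015Q3   285    
Pacific  2015Q4   949    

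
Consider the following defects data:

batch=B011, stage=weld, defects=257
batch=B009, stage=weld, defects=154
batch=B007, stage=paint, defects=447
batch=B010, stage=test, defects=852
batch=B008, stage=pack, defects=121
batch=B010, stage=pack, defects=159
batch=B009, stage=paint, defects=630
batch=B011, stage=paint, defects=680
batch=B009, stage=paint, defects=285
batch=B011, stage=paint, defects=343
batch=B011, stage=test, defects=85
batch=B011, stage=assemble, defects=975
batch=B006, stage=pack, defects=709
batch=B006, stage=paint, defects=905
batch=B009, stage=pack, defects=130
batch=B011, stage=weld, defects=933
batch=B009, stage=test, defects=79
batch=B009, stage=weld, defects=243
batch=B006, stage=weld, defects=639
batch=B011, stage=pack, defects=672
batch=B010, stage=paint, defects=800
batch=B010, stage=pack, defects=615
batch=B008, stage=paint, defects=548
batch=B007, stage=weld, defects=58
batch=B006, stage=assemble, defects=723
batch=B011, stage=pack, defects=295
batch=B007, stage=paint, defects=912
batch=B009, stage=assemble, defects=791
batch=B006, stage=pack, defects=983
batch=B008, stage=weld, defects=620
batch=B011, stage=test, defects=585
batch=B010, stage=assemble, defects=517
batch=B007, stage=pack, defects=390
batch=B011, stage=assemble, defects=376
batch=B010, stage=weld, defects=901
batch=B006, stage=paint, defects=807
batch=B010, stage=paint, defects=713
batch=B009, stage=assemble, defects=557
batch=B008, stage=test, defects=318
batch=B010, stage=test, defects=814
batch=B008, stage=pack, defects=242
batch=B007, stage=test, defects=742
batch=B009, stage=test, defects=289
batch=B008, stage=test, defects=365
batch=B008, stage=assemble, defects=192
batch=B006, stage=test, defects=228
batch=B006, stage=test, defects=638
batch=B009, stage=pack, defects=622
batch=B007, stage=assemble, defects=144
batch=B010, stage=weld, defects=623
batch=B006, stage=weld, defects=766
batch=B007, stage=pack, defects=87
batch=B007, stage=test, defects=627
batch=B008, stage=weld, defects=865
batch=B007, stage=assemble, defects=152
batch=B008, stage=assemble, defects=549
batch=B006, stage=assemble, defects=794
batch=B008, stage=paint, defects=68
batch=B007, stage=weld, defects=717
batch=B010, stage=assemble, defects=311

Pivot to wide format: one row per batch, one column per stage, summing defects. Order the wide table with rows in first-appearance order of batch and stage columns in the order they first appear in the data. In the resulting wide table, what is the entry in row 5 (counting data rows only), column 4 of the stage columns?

With rows in first-appearance order of batch, row 5 is batch=B008. stage columns in first-appearance order: weld, paint, test, pack, assemble; column 4 is pack.
Long rows with batch=B008, stage=pack: 121 + 242 = 363.

363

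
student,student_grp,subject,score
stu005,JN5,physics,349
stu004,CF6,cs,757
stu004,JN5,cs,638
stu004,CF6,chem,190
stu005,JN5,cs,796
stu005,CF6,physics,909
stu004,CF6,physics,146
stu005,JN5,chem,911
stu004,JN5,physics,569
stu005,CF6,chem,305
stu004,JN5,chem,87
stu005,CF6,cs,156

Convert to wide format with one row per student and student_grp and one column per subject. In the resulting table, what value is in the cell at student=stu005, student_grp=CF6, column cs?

156

Wide layout: rows indexed by student and student_grp, columns are the 3 distinct subject values (physics, cs, chem).
Cell (student=stu005, student_grp=CF6, subject=cs) draws from the long row where student=stu005, student_grp=CF6 and subject=cs, which has score=156.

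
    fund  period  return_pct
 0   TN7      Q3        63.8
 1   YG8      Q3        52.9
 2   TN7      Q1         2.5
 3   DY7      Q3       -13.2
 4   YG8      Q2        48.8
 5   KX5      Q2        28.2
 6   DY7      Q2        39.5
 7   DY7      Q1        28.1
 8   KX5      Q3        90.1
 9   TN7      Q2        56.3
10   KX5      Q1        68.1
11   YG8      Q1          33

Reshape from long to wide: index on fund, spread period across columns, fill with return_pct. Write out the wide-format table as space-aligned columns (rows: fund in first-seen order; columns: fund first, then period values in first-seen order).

fund  Q3     Q1    Q2  
TN7   63.8   2.5   56.3
YG8   52.9   33    48.8
DY7   -13.2  28.1  39.5
KX5   90.1   68.1  28.2

Columns: fund plus the 3 distinct period values (Q3, Q1, Q2).
For example, row TN7 column Q3 takes return_pct=63.8 from the long row (TN7, Q3).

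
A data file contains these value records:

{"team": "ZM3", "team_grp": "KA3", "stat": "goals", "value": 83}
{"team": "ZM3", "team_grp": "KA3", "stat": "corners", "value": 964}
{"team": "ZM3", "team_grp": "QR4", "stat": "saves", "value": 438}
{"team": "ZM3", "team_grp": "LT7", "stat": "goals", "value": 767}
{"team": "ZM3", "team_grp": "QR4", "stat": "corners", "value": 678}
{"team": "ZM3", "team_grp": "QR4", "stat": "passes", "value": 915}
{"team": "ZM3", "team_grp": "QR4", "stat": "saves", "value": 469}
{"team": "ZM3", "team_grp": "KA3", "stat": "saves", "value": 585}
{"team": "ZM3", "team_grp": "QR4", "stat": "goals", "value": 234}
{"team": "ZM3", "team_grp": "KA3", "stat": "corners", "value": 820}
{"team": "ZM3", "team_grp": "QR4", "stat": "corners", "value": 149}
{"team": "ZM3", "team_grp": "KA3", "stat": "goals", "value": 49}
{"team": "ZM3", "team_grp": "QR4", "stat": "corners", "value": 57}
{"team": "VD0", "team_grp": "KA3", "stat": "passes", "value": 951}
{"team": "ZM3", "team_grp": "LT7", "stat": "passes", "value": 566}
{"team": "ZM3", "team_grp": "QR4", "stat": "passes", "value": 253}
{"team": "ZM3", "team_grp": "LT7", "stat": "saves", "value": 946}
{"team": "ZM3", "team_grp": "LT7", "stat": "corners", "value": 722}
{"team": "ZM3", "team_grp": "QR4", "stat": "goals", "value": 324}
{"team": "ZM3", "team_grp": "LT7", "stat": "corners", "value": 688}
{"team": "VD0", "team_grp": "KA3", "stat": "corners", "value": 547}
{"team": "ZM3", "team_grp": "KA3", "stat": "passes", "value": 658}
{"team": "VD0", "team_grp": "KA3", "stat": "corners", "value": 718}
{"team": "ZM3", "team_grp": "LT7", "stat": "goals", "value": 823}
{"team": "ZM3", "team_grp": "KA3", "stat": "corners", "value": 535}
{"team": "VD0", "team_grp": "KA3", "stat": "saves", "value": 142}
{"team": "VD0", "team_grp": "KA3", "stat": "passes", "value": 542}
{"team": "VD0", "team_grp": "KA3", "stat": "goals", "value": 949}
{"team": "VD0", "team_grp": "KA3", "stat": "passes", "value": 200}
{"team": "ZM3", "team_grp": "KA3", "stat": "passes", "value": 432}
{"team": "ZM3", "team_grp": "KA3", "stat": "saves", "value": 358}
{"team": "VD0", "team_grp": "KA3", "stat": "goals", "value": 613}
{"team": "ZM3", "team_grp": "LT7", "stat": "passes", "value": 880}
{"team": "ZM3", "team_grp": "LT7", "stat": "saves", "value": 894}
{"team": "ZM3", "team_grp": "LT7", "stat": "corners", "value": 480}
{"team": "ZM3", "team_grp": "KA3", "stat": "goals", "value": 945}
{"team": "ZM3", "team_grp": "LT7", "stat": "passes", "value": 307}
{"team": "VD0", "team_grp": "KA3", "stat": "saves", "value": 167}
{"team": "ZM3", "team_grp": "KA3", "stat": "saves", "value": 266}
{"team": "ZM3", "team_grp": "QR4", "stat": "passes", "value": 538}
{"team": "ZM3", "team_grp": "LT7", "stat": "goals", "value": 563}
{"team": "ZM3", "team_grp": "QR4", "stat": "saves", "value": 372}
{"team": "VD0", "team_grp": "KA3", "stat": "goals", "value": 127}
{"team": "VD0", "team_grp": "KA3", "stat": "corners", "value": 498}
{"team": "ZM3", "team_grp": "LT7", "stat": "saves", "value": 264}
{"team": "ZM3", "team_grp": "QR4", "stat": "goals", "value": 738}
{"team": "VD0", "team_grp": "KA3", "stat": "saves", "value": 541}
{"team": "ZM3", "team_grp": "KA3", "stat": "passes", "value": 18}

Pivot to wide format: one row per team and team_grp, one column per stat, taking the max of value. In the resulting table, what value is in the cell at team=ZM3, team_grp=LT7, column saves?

Rows with team=ZM3, team_grp=LT7 and stat=saves: value values are 946, 894, 264.
max(946, 894, 264) = 946.

946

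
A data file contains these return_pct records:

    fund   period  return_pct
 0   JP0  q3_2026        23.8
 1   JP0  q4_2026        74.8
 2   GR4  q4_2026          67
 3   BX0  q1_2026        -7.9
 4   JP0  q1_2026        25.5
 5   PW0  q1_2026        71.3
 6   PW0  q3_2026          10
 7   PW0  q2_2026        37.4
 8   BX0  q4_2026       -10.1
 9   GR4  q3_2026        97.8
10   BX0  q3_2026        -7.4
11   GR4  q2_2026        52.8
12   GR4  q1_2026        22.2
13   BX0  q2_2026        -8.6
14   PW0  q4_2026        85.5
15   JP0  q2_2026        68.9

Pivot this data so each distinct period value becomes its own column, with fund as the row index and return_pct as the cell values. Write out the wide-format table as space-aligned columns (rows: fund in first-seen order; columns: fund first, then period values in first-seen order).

Columns: fund plus the 4 distinct period values (q3_2026, q4_2026, q1_2026, q2_2026).
For example, row JP0 column q3_2026 takes return_pct=23.8 from the long row (JP0, q3_2026).

fund  q3_2026  q4_2026  q1_2026  q2_2026
JP0   23.8     74.8     25.5     68.9   
GR4   97.8     67       22.2     52.8   
BX0   -7.4     -10.1    -7.9     -8.6   
PW0   10       85.5     71.3     37.4   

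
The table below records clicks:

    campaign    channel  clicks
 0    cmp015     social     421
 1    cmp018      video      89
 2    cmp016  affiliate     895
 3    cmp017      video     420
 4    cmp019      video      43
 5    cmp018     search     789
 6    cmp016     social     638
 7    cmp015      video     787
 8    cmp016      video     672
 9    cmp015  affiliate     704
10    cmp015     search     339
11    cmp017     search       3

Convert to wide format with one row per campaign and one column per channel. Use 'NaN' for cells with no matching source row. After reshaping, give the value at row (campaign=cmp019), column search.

No long-format row has campaign=cmp019 and channel=search, so the cell is NaN.

NaN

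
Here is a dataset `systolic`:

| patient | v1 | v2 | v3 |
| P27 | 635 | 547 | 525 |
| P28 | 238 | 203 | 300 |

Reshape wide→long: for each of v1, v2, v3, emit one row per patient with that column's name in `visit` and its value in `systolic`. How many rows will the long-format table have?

6

2 patient values × 3 melted columns = 6 rows.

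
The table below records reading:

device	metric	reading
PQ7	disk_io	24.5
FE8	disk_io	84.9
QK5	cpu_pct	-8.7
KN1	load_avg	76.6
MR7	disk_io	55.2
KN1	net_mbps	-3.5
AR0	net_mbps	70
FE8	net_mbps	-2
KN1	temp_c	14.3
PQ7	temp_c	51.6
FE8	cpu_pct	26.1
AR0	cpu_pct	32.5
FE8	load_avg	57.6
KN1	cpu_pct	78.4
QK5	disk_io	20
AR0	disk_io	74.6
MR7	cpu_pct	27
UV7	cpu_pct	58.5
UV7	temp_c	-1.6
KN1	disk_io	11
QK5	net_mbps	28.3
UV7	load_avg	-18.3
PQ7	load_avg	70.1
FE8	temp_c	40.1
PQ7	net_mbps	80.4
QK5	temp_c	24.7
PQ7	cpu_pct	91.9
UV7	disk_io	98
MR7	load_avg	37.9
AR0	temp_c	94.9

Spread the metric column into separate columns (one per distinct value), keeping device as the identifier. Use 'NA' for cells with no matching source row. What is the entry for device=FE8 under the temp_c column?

40.1

The long row with device=FE8, metric=temp_c has reading=40.1.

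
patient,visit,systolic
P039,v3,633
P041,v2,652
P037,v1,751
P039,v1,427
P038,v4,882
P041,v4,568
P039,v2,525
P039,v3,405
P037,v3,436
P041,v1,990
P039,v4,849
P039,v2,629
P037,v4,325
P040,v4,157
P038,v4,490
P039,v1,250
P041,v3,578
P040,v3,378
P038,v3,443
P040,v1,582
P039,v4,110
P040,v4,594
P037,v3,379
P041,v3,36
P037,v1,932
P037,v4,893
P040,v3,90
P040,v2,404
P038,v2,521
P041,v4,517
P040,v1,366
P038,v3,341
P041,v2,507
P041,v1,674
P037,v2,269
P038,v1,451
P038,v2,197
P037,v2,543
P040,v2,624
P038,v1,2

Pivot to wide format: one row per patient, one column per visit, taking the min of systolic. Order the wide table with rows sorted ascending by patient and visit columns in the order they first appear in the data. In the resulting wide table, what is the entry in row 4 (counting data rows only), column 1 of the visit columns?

90

With rows sorted ascending by patient, row 4 is patient=P040. visit columns in first-appearance order: v3, v2, v1, v4; column 1 is v3.
Long rows with patient=P040, visit=v3: min(378, 90) = 90.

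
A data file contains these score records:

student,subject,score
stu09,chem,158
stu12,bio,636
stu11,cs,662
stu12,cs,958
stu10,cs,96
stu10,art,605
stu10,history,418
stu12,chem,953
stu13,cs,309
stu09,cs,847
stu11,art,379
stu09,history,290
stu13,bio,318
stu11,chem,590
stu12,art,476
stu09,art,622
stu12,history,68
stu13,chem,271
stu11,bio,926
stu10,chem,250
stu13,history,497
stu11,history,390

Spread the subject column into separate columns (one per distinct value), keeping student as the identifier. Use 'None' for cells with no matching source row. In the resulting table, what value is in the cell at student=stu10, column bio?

No long-format row has student=stu10 and subject=bio, so the cell is None.

None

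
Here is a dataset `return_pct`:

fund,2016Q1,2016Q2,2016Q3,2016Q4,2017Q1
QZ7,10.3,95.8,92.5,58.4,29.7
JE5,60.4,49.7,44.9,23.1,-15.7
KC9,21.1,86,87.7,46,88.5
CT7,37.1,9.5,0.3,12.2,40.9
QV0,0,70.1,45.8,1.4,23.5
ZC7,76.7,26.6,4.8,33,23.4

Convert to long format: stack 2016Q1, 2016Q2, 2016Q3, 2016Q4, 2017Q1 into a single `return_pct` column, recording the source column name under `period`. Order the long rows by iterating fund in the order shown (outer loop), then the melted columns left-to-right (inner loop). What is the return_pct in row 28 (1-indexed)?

4.8

30 rows total (6 × 5). Row 28: index ⌊(28-1)/5⌋ = 5 into fund → ZC7; (28-1) mod 5 = 2 into the melted columns → 2016Q3.
So row 28 is (ZC7, 2016Q3, 4.8); return_pct = 4.8.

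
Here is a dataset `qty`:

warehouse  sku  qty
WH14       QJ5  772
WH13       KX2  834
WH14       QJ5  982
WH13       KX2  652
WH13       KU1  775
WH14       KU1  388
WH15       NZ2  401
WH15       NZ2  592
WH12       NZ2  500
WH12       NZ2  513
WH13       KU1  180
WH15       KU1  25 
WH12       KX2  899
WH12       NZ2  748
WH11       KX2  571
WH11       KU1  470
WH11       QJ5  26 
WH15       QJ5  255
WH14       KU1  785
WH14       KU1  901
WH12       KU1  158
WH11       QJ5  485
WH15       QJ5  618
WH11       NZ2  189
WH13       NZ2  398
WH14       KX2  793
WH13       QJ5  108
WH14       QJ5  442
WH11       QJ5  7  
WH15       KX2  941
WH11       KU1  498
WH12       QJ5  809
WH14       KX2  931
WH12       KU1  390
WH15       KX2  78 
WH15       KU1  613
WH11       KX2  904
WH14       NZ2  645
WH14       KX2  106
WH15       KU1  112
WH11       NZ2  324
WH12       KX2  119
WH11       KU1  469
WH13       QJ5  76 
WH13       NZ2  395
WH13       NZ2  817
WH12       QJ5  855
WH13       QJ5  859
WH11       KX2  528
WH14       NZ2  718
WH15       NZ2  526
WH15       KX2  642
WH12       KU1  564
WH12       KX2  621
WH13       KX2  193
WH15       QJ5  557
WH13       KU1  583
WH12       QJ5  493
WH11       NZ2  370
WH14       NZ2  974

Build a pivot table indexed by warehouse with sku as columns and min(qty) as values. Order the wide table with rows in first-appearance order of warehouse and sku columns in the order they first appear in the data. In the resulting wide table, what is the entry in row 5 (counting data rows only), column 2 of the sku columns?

With rows in first-appearance order of warehouse, row 5 is warehouse=WH11. sku columns in first-appearance order: QJ5, KX2, KU1, NZ2; column 2 is KX2.
Long rows with warehouse=WH11, sku=KX2: min(571, 904, 528) = 528.

528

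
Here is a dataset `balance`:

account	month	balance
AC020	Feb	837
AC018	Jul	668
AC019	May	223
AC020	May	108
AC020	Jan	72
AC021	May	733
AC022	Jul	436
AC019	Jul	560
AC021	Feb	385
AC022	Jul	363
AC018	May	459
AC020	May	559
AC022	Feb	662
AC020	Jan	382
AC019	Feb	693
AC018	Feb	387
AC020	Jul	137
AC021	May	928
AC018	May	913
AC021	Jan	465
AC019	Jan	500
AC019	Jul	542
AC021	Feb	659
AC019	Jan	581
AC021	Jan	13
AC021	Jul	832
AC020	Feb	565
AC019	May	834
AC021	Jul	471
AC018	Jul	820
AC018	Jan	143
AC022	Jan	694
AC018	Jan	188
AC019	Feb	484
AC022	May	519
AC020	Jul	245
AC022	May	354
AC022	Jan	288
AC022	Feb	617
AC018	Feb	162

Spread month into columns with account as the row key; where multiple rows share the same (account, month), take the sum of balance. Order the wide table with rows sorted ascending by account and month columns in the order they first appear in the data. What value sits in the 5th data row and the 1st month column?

With rows sorted ascending by account, row 5 is account=AC022. month columns in first-appearance order: Feb, Jul, May, Jan; column 1 is Feb.
Long rows with account=AC022, month=Feb: 662 + 617 = 1279.

1279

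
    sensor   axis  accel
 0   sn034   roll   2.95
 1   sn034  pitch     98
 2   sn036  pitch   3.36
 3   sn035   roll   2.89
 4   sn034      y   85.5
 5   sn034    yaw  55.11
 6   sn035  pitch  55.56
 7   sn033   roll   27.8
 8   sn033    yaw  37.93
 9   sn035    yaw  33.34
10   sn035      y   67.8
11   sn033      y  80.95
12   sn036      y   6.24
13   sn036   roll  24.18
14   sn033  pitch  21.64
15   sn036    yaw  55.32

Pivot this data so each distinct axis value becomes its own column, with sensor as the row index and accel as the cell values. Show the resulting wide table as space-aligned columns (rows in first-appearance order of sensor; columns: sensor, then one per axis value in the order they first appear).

sensor  roll   pitch  y      yaw  
sn034   2.95   98     85.5   55.11
sn036   24.18  3.36   6.24   55.32
sn035   2.89   55.56  67.8   33.34
sn033   27.8   21.64  80.95  37.93

Columns: sensor plus the 4 distinct axis values (roll, pitch, y, yaw).
For example, row sn034 column roll takes accel=2.95 from the long row (sn034, roll).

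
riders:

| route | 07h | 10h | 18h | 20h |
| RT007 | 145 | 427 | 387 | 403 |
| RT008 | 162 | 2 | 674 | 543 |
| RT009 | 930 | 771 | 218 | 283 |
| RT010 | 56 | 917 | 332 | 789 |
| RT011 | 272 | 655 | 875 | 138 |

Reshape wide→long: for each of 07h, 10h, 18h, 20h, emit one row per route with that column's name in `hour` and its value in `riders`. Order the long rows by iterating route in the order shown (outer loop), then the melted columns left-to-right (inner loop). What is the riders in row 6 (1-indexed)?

2

20 rows total (5 × 4). Row 6: index ⌊(6-1)/4⌋ = 1 into route → RT008; (6-1) mod 4 = 1 into the melted columns → 10h.
So row 6 is (RT008, 10h, 2); riders = 2.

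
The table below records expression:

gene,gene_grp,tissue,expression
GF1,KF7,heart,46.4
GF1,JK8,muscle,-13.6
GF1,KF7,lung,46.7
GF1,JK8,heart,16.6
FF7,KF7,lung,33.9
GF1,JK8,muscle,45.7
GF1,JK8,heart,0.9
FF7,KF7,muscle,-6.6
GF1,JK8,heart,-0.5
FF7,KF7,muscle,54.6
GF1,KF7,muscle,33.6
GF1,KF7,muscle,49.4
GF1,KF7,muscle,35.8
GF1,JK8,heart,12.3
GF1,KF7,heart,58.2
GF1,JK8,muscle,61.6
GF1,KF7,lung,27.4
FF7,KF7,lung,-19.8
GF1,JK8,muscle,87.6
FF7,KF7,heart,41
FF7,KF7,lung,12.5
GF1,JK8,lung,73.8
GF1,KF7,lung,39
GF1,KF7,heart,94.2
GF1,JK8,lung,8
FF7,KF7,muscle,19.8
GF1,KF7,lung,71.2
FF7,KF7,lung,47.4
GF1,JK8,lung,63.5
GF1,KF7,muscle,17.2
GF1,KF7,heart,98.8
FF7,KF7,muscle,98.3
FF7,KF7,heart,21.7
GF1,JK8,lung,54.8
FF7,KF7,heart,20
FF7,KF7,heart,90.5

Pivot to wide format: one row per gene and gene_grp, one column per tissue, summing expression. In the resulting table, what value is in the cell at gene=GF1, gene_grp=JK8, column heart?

29.3

Rows with gene=GF1, gene_grp=JK8 and tissue=heart: expression values are 16.6, 0.9, -0.5, 12.3.
16.6 + 0.9 + -0.5 + 12.3 = 29.3.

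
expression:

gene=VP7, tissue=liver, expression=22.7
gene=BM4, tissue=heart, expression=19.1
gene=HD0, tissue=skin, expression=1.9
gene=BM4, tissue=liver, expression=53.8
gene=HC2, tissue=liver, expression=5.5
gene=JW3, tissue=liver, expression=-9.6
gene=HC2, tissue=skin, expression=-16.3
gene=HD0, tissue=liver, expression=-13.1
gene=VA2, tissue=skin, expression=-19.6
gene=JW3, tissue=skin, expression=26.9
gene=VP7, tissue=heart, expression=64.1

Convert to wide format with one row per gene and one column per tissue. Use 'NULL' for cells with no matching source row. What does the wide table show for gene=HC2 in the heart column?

NULL

No long-format row has gene=HC2 and tissue=heart, so the cell is NULL.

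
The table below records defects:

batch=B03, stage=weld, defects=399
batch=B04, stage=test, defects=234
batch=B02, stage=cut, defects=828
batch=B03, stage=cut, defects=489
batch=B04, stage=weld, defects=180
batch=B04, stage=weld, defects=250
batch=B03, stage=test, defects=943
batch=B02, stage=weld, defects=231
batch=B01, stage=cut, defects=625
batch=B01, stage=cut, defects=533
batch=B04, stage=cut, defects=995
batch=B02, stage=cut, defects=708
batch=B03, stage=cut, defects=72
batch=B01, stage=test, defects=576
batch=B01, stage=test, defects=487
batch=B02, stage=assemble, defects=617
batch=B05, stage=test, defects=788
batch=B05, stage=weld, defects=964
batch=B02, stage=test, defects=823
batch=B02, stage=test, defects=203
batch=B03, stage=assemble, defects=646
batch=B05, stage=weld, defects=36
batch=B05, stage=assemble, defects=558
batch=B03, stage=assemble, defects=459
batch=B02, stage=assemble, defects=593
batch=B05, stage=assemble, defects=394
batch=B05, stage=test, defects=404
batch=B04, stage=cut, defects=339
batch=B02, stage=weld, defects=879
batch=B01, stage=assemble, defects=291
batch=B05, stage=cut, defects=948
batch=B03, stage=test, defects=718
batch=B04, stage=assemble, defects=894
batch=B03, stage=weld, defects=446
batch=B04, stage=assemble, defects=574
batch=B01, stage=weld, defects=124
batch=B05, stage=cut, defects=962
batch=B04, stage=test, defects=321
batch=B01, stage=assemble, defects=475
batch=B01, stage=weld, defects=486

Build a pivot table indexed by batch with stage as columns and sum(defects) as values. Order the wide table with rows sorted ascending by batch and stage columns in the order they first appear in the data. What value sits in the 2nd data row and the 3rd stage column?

1536

With rows sorted ascending by batch, row 2 is batch=B02. stage columns in first-appearance order: weld, test, cut, assemble; column 3 is cut.
Long rows with batch=B02, stage=cut: 828 + 708 = 1536.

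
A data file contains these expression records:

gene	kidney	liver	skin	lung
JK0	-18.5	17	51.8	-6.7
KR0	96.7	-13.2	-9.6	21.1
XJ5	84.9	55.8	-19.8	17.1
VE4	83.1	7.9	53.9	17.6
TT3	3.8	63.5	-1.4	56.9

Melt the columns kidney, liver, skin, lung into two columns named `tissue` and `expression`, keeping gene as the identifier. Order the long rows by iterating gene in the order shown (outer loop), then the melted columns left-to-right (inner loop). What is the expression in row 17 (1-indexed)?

3.8

20 rows total (5 × 4). Row 17: index ⌊(17-1)/4⌋ = 4 into gene → TT3; (17-1) mod 4 = 0 into the melted columns → kidney.
So row 17 is (TT3, kidney, 3.8); expression = 3.8.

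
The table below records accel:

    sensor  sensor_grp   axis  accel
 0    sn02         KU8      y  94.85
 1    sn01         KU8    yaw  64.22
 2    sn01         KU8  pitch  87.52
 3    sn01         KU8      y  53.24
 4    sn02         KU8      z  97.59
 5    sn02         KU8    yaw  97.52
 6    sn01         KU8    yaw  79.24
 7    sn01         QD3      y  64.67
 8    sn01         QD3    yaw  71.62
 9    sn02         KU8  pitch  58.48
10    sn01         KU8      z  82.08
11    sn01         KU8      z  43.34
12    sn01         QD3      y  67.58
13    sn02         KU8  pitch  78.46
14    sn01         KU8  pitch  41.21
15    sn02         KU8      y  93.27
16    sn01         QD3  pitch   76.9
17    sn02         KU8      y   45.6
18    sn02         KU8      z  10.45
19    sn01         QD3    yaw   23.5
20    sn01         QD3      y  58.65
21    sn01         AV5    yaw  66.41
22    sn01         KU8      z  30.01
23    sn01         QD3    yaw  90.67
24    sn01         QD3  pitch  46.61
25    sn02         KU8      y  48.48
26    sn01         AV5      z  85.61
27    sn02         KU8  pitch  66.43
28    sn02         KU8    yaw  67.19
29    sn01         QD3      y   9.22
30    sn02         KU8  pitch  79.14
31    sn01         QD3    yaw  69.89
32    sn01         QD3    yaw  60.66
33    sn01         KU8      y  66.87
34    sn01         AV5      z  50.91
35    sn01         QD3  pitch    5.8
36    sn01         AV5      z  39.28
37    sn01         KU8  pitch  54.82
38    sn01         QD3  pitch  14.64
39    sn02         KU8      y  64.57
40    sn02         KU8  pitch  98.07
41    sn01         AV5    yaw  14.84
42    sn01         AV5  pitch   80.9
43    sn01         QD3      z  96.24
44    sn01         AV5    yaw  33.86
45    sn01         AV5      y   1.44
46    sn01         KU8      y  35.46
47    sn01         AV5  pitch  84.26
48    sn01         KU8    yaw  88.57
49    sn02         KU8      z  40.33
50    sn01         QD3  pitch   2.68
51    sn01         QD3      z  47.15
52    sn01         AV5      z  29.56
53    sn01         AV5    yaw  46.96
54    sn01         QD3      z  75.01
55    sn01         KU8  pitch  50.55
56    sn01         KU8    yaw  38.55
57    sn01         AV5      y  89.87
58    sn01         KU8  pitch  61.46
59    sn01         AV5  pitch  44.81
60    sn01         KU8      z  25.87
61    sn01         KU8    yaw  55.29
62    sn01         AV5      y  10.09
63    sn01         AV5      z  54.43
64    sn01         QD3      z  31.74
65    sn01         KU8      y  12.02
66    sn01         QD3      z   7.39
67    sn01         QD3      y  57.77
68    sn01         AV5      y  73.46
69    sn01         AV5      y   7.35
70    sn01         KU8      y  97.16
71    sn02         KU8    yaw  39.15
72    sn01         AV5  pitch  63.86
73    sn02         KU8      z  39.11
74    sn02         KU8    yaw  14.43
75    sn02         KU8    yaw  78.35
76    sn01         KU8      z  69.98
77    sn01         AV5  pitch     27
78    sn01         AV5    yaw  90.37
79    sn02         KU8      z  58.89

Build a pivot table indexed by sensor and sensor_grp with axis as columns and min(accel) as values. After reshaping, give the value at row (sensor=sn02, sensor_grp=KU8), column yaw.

Rows with sensor=sn02, sensor_grp=KU8 and axis=yaw: accel values are 97.52, 67.19, 39.15, 14.43, 78.35.
min(97.52, 67.19, 39.15, 14.43, 78.35) = 14.43.

14.43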